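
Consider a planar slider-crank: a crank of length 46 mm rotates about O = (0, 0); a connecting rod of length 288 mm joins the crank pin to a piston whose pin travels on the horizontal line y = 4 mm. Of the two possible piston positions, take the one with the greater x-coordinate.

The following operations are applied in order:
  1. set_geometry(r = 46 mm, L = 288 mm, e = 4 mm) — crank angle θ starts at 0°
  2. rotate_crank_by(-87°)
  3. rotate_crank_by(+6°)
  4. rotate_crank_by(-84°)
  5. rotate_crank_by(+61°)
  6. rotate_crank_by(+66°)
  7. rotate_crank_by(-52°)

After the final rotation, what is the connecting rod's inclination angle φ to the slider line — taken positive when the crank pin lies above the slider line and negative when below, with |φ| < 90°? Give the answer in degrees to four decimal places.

set_geometry: r = 46 mm, L = 288 mm, e = 4 mm; θ ← 0°
rotate_crank_by(-87°): θ ← 0° -87° = -87°
rotate_crank_by(+6°): θ ← -87° +6° = -81°
rotate_crank_by(-84°): θ ← -81° -84° = -165°
rotate_crank_by(+61°): θ ← -165° +61° = -104°
rotate_crank_by(+66°): θ ← -104° +66° = -38°
rotate_crank_by(-52°): θ ← -38° -52° = -90°
crank pin P = (r cos θ, r sin θ) = (0.000000, -46.000000)
h = r sin θ − e = -46.000000 − 4 = -50.000000
sin φ = h / L = -50.000000 / 288 = -0.17361111
φ = arcsin(-0.17361111) = -9.997843°

-9.9978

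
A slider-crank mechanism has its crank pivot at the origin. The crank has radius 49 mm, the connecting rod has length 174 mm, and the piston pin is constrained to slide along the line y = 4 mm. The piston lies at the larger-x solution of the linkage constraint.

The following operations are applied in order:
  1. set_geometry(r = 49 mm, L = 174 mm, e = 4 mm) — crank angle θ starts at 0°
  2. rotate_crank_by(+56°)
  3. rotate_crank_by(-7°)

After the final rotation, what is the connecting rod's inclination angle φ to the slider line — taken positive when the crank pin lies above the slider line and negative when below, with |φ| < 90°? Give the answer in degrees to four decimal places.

set_geometry: r = 49 mm, L = 174 mm, e = 4 mm; θ ← 0°
rotate_crank_by(+56°): θ ← 0° +56° = 56°
rotate_crank_by(-7°): θ ← 56° -7° = 49°
crank pin P = (r cos θ, r sin θ) = (32.146892, 36.980769)
h = r sin θ − e = 36.980769 − 4 = 32.980769
sin φ = h / L = 32.980769 / 174 = 0.18954465
φ = arcsin(0.18954465) = 10.926212°

10.9262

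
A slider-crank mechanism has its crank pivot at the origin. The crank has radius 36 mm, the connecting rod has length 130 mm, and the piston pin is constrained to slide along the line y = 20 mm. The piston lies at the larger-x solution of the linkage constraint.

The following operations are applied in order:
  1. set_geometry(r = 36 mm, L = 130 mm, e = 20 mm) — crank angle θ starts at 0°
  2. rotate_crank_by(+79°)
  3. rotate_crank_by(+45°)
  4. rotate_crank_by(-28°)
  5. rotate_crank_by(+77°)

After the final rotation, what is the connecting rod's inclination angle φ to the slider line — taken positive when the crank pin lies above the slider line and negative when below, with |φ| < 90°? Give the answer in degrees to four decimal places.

set_geometry: r = 36 mm, L = 130 mm, e = 20 mm; θ ← 0°
rotate_crank_by(+79°): θ ← 0° +79° = 79°
rotate_crank_by(+45°): θ ← 79° +45° = 124°
rotate_crank_by(-28°): θ ← 124° -28° = 96°
rotate_crank_by(+77°): θ ← 96° +77° = 173°
crank pin P = (r cos θ, r sin θ) = (-35.731661, 4.387296)
h = r sin θ − e = 4.387296 − 20 = -15.612704
sin φ = h / L = -15.612704 / 130 = -0.12009772
φ = arcsin(-0.12009772) = -6.897742°

-6.8977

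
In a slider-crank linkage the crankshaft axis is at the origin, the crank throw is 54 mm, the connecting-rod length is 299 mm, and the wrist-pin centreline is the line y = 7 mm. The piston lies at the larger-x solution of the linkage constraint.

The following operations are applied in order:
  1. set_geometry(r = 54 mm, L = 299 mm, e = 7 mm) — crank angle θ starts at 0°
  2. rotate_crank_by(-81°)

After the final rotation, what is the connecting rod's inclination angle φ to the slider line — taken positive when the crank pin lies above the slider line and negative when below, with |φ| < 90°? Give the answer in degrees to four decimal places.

set_geometry: r = 54 mm, L = 299 mm, e = 7 mm; θ ← 0°
rotate_crank_by(-81°): θ ← 0° -81° = -81°
crank pin P = (r cos θ, r sin θ) = (8.447461, -53.335170)
h = r sin θ − e = -53.335170 − 7 = -60.335170
sin φ = h / L = -60.335170 / 299 = -0.20178987
φ = arcsin(-0.20178987) = -11.641645°

-11.6416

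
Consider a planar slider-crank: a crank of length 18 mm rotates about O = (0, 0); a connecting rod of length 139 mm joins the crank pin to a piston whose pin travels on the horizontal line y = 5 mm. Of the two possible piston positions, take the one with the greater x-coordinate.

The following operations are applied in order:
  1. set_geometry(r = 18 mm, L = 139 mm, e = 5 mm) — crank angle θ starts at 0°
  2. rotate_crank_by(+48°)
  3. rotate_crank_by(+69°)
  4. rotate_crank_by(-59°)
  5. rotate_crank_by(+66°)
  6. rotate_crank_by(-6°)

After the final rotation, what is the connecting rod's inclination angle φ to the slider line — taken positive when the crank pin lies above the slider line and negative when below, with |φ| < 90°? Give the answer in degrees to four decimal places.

set_geometry: r = 18 mm, L = 139 mm, e = 5 mm; θ ← 0°
rotate_crank_by(+48°): θ ← 0° +48° = 48°
rotate_crank_by(+69°): θ ← 48° +69° = 117°
rotate_crank_by(-59°): θ ← 117° -59° = 58°
rotate_crank_by(+66°): θ ← 58° +66° = 124°
rotate_crank_by(-6°): θ ← 124° -6° = 118°
crank pin P = (r cos θ, r sin θ) = (-8.450488, 15.893057)
h = r sin θ − e = 15.893057 − 5 = 10.893057
sin φ = h / L = 10.893057 / 139 = 0.07836731
φ = arcsin(0.07836731) = 4.494725°

4.4947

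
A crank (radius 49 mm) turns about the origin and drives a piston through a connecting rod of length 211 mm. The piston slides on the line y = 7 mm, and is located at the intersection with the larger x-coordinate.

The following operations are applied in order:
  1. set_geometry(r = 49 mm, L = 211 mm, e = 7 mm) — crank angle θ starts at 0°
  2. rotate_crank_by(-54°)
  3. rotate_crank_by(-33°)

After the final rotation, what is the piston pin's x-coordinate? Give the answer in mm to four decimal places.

206.0160

set_geometry: r = 49 mm, L = 211 mm, e = 7 mm; θ ← 0°
rotate_crank_by(-54°): θ ← 0° -54° = -54°
rotate_crank_by(-33°): θ ← -54° -33° = -87°
crank pin P = (r cos θ, r sin θ) = (2.564462, -48.932847)
h = r sin θ − e = -48.932847 − 7 = -55.932847
x = r cos θ + √(L² − h²) = 2.564462 + √(44521.0 − 3128.4834) = 2.564462 + 203.451509 = 206.015971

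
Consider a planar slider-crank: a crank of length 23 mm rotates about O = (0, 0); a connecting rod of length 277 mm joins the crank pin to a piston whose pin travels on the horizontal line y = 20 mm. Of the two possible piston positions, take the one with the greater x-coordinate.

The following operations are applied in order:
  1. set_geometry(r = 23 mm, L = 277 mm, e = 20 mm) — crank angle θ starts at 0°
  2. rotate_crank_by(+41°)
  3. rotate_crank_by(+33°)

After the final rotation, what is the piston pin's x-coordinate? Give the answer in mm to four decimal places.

283.3316

set_geometry: r = 23 mm, L = 277 mm, e = 20 mm; θ ← 0°
rotate_crank_by(+41°): θ ← 0° +41° = 41°
rotate_crank_by(+33°): θ ← 41° +33° = 74°
crank pin P = (r cos θ, r sin θ) = (6.339659, 22.109019)
h = r sin θ − e = 22.109019 − 20 = 2.109019
x = r cos θ + √(L² − h²) = 6.339659 + √(76729.0 − 4.4480) = 6.339659 + 276.991971 = 283.331630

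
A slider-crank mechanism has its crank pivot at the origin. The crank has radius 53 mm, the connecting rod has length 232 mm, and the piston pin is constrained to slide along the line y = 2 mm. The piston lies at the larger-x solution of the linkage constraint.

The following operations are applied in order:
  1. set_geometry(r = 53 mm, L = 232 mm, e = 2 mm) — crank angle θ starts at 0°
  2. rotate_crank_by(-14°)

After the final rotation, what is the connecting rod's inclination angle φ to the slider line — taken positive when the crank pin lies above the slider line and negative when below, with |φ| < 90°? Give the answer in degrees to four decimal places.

set_geometry: r = 53 mm, L = 232 mm, e = 2 mm; θ ← 0°
rotate_crank_by(-14°): θ ← 0° -14° = -14°
crank pin P = (r cos θ, r sin θ) = (51.425673, -12.821860)
h = r sin θ − e = -12.821860 − 2 = -14.821860
sin φ = h / L = -14.821860 / 232 = -0.06388733
φ = arcsin(-0.06388733) = -3.662969°

-3.6630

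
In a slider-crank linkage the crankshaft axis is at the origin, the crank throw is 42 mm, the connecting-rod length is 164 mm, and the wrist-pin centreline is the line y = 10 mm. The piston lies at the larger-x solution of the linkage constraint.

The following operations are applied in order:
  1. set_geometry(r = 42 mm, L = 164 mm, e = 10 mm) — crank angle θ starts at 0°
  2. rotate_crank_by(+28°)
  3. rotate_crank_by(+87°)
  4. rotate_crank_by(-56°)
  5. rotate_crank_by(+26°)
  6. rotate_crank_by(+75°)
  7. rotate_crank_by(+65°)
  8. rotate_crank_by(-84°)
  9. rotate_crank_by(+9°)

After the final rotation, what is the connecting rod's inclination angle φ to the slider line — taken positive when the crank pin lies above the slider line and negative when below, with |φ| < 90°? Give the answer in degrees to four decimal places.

3.8459

set_geometry: r = 42 mm, L = 164 mm, e = 10 mm; θ ← 0°
rotate_crank_by(+28°): θ ← 0° +28° = 28°
rotate_crank_by(+87°): θ ← 28° +87° = 115°
rotate_crank_by(-56°): θ ← 115° -56° = 59°
rotate_crank_by(+26°): θ ← 59° +26° = 85°
rotate_crank_by(+75°): θ ← 85° +75° = 160°
rotate_crank_by(+65°): θ ← 160° +65° = 225°
rotate_crank_by(-84°): θ ← 225° -84° = 141°
rotate_crank_by(+9°): θ ← 141° +9° = 150°
crank pin P = (r cos θ, r sin θ) = (-36.373067, 21.000000)
h = r sin θ − e = 21.000000 − 10 = 11.000000
sin φ = h / L = 11.000000 / 164 = 0.06707317
φ = arcsin(0.06707317) = 3.845897°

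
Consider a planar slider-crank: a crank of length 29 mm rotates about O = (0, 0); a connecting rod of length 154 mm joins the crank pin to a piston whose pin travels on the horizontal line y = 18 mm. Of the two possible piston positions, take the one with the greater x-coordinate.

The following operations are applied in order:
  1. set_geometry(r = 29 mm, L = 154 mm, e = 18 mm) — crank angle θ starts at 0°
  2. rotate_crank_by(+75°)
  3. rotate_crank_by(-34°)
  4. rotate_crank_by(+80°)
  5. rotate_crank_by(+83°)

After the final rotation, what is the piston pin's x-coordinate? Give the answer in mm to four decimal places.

124.5973

set_geometry: r = 29 mm, L = 154 mm, e = 18 mm; θ ← 0°
rotate_crank_by(+75°): θ ← 0° +75° = 75°
rotate_crank_by(-34°): θ ← 75° -34° = 41°
rotate_crank_by(+80°): θ ← 41° +80° = 121°
rotate_crank_by(+83°): θ ← 121° +83° = 204°
crank pin P = (r cos θ, r sin θ) = (-26.492818, -11.795363)
h = r sin θ − e = -11.795363 − 18 = -29.795363
x = r cos θ + √(L² − h²) = -26.492818 + √(23716.0 − 887.7636) = -26.492818 + 151.090160 = 124.597341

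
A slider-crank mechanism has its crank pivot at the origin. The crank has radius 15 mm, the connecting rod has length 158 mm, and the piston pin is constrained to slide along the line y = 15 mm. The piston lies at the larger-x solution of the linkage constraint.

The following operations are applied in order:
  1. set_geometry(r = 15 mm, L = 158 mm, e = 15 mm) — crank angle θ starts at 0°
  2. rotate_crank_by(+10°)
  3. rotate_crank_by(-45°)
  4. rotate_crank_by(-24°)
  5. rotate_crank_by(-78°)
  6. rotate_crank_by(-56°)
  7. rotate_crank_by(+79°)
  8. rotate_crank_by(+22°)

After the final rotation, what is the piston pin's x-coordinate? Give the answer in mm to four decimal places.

154.6040

set_geometry: r = 15 mm, L = 158 mm, e = 15 mm; θ ← 0°
rotate_crank_by(+10°): θ ← 0° +10° = 10°
rotate_crank_by(-45°): θ ← 10° -45° = -35°
rotate_crank_by(-24°): θ ← -35° -24° = -59°
rotate_crank_by(-78°): θ ← -59° -78° = -137°
rotate_crank_by(-56°): θ ← -137° -56° = -193°
rotate_crank_by(+79°): θ ← -193° +79° = -114°
rotate_crank_by(+22°): θ ← -114° +22° = -92°
crank pin P = (r cos θ, r sin θ) = (-0.523492, -14.990862)
h = r sin θ − e = -14.990862 − 15 = -29.990862
x = r cos θ + √(L² − h²) = -0.523492 + √(24964.0 − 899.4518) = -0.523492 + 155.127522 = 154.604030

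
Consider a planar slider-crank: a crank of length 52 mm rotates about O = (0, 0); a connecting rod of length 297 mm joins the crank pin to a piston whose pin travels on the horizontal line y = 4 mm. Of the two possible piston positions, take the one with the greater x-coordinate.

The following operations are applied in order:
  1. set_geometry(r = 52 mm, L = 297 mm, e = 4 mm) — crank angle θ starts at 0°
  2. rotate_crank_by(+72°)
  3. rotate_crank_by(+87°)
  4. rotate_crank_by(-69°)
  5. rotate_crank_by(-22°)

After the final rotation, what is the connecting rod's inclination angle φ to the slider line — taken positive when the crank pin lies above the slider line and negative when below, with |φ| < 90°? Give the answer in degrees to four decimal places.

8.5613

set_geometry: r = 52 mm, L = 297 mm, e = 4 mm; θ ← 0°
rotate_crank_by(+72°): θ ← 0° +72° = 72°
rotate_crank_by(+87°): θ ← 72° +87° = 159°
rotate_crank_by(-69°): θ ← 159° -69° = 90°
rotate_crank_by(-22°): θ ← 90° -22° = 68°
crank pin P = (r cos θ, r sin θ) = (19.479543, 48.213560)
h = r sin θ − e = 48.213560 − 4 = 44.213560
sin φ = h / L = 44.213560 / 297 = 0.14886721
φ = arcsin(0.14886721) = 8.561285°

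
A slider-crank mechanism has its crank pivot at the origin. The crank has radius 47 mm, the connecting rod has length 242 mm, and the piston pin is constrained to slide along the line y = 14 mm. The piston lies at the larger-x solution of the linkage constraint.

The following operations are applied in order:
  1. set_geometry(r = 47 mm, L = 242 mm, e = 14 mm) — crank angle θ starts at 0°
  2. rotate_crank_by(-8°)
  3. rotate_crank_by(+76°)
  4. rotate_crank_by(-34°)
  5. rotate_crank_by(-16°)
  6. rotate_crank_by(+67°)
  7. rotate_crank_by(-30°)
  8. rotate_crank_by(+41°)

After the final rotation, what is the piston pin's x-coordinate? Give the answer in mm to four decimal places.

234.8619

set_geometry: r = 47 mm, L = 242 mm, e = 14 mm; θ ← 0°
rotate_crank_by(-8°): θ ← 0° -8° = -8°
rotate_crank_by(+76°): θ ← -8° +76° = 68°
rotate_crank_by(-34°): θ ← 68° -34° = 34°
rotate_crank_by(-16°): θ ← 34° -16° = 18°
rotate_crank_by(+67°): θ ← 18° +67° = 85°
rotate_crank_by(-30°): θ ← 85° -30° = 55°
rotate_crank_by(+41°): θ ← 55° +41° = 96°
crank pin P = (r cos θ, r sin θ) = (-4.912838, 46.742529)
h = r sin θ − e = 46.742529 − 14 = 32.742529
x = r cos θ + √(L² − h²) = -4.912838 + √(58564.0 − 1072.0732) = -4.912838 + 239.774742 = 234.861904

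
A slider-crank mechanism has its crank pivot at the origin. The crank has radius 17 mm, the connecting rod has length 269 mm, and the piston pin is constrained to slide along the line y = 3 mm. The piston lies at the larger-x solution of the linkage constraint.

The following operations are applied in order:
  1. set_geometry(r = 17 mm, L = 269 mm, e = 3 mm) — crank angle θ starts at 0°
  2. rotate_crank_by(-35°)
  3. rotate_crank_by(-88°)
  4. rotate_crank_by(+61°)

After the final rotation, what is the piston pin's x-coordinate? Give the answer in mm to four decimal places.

set_geometry: r = 17 mm, L = 269 mm, e = 3 mm; θ ← 0°
rotate_crank_by(-35°): θ ← 0° -35° = -35°
rotate_crank_by(-88°): θ ← -35° -88° = -123°
rotate_crank_by(+61°): θ ← -123° +61° = -62°
crank pin P = (r cos θ, r sin θ) = (7.981017, -15.010109)
h = r sin θ − e = -15.010109 − 3 = -18.010109
x = r cos θ + √(L² − h²) = 7.981017 + √(72361.0 − 324.3640) = 7.981017 + 268.396416 = 276.377432

276.3774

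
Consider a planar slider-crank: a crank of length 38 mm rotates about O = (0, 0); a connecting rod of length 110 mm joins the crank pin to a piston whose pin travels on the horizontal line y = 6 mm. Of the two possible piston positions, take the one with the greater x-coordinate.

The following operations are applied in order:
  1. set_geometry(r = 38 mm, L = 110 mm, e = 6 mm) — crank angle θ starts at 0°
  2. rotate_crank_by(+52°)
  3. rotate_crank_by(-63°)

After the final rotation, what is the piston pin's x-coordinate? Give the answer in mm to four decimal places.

set_geometry: r = 38 mm, L = 110 mm, e = 6 mm; θ ← 0°
rotate_crank_by(+52°): θ ← 0° +52° = 52°
rotate_crank_by(-63°): θ ← 52° -63° = -11°
crank pin P = (r cos θ, r sin θ) = (37.301833, -7.250742)
h = r sin θ − e = -7.250742 − 6 = -13.250742
x = r cos θ + √(L² − h²) = 37.301833 + √(12100.0 − 175.5822) = 37.301833 + 109.198983 = 146.500816

146.5008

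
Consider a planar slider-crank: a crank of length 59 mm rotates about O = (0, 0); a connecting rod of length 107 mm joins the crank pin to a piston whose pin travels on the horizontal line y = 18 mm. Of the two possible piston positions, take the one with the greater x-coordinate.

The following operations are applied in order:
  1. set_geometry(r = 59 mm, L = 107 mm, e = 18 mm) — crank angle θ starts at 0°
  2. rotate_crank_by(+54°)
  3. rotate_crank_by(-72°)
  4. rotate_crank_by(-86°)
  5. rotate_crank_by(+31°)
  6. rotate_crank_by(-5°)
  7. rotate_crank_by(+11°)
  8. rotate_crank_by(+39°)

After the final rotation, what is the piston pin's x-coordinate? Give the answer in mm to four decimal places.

148.8442

set_geometry: r = 59 mm, L = 107 mm, e = 18 mm; θ ← 0°
rotate_crank_by(+54°): θ ← 0° +54° = 54°
rotate_crank_by(-72°): θ ← 54° -72° = -18°
rotate_crank_by(-86°): θ ← -18° -86° = -104°
rotate_crank_by(+31°): θ ← -104° +31° = -73°
rotate_crank_by(-5°): θ ← -73° -5° = -78°
rotate_crank_by(+11°): θ ← -78° +11° = -67°
rotate_crank_by(+39°): θ ← -67° +39° = -28°
crank pin P = (r cos θ, r sin θ) = (52.093908, -27.698822)
h = r sin θ − e = -27.698822 − 18 = -45.698822
x = r cos θ + √(L² − h²) = 52.093908 + √(11449.0 − 2088.3824) = 52.093908 + 96.750285 = 148.844193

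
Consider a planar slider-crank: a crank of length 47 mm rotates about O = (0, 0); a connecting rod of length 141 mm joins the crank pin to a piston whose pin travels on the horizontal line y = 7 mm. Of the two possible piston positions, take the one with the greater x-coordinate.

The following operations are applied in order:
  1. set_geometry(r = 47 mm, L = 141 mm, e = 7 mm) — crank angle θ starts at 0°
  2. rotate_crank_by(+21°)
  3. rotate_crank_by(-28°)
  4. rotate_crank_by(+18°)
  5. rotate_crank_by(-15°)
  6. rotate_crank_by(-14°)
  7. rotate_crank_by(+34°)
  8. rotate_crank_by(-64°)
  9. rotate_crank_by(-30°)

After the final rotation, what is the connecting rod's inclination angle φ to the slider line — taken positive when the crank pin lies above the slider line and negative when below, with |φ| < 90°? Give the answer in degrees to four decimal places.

-22.0672

set_geometry: r = 47 mm, L = 141 mm, e = 7 mm; θ ← 0°
rotate_crank_by(+21°): θ ← 0° +21° = 21°
rotate_crank_by(-28°): θ ← 21° -28° = -7°
rotate_crank_by(+18°): θ ← -7° +18° = 11°
rotate_crank_by(-15°): θ ← 11° -15° = -4°
rotate_crank_by(-14°): θ ← -4° -14° = -18°
rotate_crank_by(+34°): θ ← -18° +34° = 16°
rotate_crank_by(-64°): θ ← 16° -64° = -48°
rotate_crank_by(-30°): θ ← -48° -30° = -78°
crank pin P = (r cos θ, r sin θ) = (9.771849, -45.972937)
h = r sin θ − e = -45.972937 − 7 = -52.972937
sin φ = h / L = -52.972937 / 141 = -0.37569459
φ = arcsin(-0.37569459) = -22.067249°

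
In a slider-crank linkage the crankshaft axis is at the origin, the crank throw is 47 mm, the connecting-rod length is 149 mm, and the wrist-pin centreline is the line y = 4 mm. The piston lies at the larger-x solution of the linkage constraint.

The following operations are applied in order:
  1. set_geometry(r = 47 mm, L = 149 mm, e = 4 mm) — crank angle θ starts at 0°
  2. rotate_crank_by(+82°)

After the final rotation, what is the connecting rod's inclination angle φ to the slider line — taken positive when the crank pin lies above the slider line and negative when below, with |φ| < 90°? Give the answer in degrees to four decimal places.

16.5900

set_geometry: r = 47 mm, L = 149 mm, e = 4 mm; θ ← 0°
rotate_crank_by(+82°): θ ← 0° +82° = 82°
crank pin P = (r cos θ, r sin θ) = (6.541136, 46.542599)
h = r sin θ − e = 46.542599 − 4 = 42.542599
sin φ = h / L = 42.542599 / 149 = 0.28552080
φ = arcsin(0.28552080) = 16.589982°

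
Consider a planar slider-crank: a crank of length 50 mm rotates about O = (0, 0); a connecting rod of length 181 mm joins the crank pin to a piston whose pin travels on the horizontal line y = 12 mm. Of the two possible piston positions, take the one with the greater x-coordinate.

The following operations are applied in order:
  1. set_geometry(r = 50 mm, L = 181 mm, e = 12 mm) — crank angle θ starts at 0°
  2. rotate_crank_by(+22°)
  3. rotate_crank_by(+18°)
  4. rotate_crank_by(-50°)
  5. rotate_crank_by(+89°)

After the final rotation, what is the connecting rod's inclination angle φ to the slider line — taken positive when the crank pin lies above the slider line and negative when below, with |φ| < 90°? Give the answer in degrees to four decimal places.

set_geometry: r = 50 mm, L = 181 mm, e = 12 mm; θ ← 0°
rotate_crank_by(+22°): θ ← 0° +22° = 22°
rotate_crank_by(+18°): θ ← 22° +18° = 40°
rotate_crank_by(-50°): θ ← 40° -50° = -10°
rotate_crank_by(+89°): θ ← -10° +89° = 79°
crank pin P = (r cos θ, r sin θ) = (9.540450, 49.081359)
h = r sin θ − e = 49.081359 − 12 = 37.081359
sin φ = h / L = 37.081359 / 181 = 0.20486939
φ = arcsin(0.20486939) = 11.821853°

11.8219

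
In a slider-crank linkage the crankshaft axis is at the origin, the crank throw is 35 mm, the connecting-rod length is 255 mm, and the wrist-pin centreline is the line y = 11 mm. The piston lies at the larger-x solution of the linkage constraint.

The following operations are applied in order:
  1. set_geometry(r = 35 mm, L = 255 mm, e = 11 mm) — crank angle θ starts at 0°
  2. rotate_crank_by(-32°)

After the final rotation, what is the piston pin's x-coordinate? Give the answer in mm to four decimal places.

set_geometry: r = 35 mm, L = 255 mm, e = 11 mm; θ ← 0°
rotate_crank_by(-32°): θ ← 0° -32° = -32°
crank pin P = (r cos θ, r sin θ) = (29.681683, -18.547174)
h = r sin θ − e = -18.547174 − 11 = -29.547174
x = r cos θ + √(L² − h²) = 29.681683 + √(65025.0 − 873.0355) = 29.681683 + 253.282381 = 282.964064

282.9641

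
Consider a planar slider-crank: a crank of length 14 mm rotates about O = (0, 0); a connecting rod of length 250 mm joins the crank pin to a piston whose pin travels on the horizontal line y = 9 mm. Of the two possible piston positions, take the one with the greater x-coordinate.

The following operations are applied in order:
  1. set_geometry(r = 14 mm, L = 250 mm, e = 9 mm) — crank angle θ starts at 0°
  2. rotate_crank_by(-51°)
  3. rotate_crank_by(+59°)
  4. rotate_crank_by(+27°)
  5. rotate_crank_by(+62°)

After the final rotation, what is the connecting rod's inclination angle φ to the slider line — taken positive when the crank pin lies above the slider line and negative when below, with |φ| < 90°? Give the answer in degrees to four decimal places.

1.1221

set_geometry: r = 14 mm, L = 250 mm, e = 9 mm; θ ← 0°
rotate_crank_by(-51°): θ ← 0° -51° = -51°
rotate_crank_by(+59°): θ ← -51° +59° = 8°
rotate_crank_by(+27°): θ ← 8° +27° = 35°
rotate_crank_by(+62°): θ ← 35° +62° = 97°
crank pin P = (r cos θ, r sin θ) = (-1.706171, 13.895646)
h = r sin θ − e = 13.895646 − 9 = 4.895646
sin φ = h / L = 4.895646 / 250 = 0.01958258
φ = arcsin(0.01958258) = 1.122071°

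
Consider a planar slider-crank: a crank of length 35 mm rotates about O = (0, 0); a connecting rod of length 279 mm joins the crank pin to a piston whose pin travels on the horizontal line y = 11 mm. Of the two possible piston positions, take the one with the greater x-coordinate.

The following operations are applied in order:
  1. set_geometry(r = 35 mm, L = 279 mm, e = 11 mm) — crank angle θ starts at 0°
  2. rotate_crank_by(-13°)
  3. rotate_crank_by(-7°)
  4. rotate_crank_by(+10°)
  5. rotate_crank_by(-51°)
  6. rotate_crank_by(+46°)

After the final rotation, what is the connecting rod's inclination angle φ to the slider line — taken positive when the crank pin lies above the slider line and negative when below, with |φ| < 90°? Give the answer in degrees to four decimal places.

set_geometry: r = 35 mm, L = 279 mm, e = 11 mm; θ ← 0°
rotate_crank_by(-13°): θ ← 0° -13° = -13°
rotate_crank_by(-7°): θ ← -13° -7° = -20°
rotate_crank_by(+10°): θ ← -20° +10° = -10°
rotate_crank_by(-51°): θ ← -10° -51° = -61°
rotate_crank_by(+46°): θ ← -61° +46° = -15°
crank pin P = (r cos θ, r sin θ) = (33.807404, -9.058667)
h = r sin θ − e = -9.058667 − 11 = -20.058667
sin φ = h / L = -20.058667 / 279 = -0.07189486
φ = arcsin(-0.07189486) = -4.122829°

-4.1228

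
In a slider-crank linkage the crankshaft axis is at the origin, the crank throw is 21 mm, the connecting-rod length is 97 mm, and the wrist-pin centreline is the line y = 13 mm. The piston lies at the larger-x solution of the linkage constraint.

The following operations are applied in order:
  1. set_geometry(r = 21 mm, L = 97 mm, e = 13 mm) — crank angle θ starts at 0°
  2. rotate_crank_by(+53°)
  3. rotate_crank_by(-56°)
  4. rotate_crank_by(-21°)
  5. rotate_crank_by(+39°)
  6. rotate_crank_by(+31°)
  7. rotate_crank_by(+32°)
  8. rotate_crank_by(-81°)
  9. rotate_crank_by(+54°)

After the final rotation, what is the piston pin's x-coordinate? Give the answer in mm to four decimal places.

110.1589

set_geometry: r = 21 mm, L = 97 mm, e = 13 mm; θ ← 0°
rotate_crank_by(+53°): θ ← 0° +53° = 53°
rotate_crank_by(-56°): θ ← 53° -56° = -3°
rotate_crank_by(-21°): θ ← -3° -21° = -24°
rotate_crank_by(+39°): θ ← -24° +39° = 15°
rotate_crank_by(+31°): θ ← 15° +31° = 46°
rotate_crank_by(+32°): θ ← 46° +32° = 78°
rotate_crank_by(-81°): θ ← 78° -81° = -3°
rotate_crank_by(+54°): θ ← -3° +54° = 51°
crank pin P = (r cos θ, r sin θ) = (13.215728, 16.320065)
h = r sin θ − e = 16.320065 − 13 = 3.320065
x = r cos θ + √(L² − h²) = 13.215728 + √(9409.0 − 11.0228) = 13.215728 + 96.943165 = 110.158893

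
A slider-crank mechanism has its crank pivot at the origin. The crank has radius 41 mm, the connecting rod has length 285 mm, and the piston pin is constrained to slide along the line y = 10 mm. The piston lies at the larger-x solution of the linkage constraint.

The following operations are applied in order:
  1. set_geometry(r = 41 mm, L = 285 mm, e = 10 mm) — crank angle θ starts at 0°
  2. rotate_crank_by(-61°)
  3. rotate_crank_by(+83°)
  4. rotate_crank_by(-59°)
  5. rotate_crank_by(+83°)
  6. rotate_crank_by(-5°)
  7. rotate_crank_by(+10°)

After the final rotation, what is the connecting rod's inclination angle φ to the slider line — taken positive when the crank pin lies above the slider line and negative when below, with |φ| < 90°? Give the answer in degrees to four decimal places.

set_geometry: r = 41 mm, L = 285 mm, e = 10 mm; θ ← 0°
rotate_crank_by(-61°): θ ← 0° -61° = -61°
rotate_crank_by(+83°): θ ← -61° +83° = 22°
rotate_crank_by(-59°): θ ← 22° -59° = -37°
rotate_crank_by(+83°): θ ← -37° +83° = 46°
rotate_crank_by(-5°): θ ← 46° -5° = 41°
rotate_crank_by(+10°): θ ← 41° +10° = 51°
crank pin P = (r cos θ, r sin θ) = (25.802136, 31.862984)
h = r sin θ − e = 31.862984 − 10 = 21.862984
sin φ = h / L = 21.862984 / 285 = 0.07671223
φ = arcsin(0.07671223) = 4.399609°

4.3996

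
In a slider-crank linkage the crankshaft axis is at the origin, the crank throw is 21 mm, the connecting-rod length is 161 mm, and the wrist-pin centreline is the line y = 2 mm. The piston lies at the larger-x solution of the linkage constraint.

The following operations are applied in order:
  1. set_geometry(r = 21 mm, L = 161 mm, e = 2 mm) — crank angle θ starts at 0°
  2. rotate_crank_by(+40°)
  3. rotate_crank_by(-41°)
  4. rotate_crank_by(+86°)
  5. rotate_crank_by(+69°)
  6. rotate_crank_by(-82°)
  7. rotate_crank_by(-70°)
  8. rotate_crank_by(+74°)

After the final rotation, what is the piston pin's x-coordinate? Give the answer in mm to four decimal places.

165.0282

set_geometry: r = 21 mm, L = 161 mm, e = 2 mm; θ ← 0°
rotate_crank_by(+40°): θ ← 0° +40° = 40°
rotate_crank_by(-41°): θ ← 40° -41° = -1°
rotate_crank_by(+86°): θ ← -1° +86° = 85°
rotate_crank_by(+69°): θ ← 85° +69° = 154°
rotate_crank_by(-82°): θ ← 154° -82° = 72°
rotate_crank_by(-70°): θ ← 72° -70° = 2°
rotate_crank_by(+74°): θ ← 2° +74° = 76°
crank pin P = (r cos θ, r sin θ) = (5.080360, 20.376210)
h = r sin θ − e = 20.376210 − 2 = 18.376210
x = r cos θ + √(L² − h²) = 5.080360 + √(25921.0 − 337.6851) = 5.080360 + 159.947851 = 165.028210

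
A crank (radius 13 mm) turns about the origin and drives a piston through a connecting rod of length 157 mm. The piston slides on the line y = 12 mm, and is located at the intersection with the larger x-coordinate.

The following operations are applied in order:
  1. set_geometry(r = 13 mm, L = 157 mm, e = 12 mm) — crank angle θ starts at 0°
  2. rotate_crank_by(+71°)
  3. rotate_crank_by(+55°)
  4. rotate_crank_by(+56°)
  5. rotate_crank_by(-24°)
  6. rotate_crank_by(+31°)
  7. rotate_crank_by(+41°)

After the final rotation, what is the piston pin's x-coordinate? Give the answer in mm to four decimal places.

147.1006

set_geometry: r = 13 mm, L = 157 mm, e = 12 mm; θ ← 0°
rotate_crank_by(+71°): θ ← 0° +71° = 71°
rotate_crank_by(+55°): θ ← 71° +55° = 126°
rotate_crank_by(+56°): θ ← 126° +56° = 182°
rotate_crank_by(-24°): θ ← 182° -24° = 158°
rotate_crank_by(+31°): θ ← 158° +31° = 189°
rotate_crank_by(+41°): θ ← 189° +41° = 230°
crank pin P = (r cos θ, r sin θ) = (-8.356239, -9.958578)
h = r sin θ − e = -9.958578 − 12 = -21.958578
x = r cos θ + √(L² − h²) = -8.356239 + √(24649.0 − 482.1791) = -8.356239 + 155.456813 = 147.100575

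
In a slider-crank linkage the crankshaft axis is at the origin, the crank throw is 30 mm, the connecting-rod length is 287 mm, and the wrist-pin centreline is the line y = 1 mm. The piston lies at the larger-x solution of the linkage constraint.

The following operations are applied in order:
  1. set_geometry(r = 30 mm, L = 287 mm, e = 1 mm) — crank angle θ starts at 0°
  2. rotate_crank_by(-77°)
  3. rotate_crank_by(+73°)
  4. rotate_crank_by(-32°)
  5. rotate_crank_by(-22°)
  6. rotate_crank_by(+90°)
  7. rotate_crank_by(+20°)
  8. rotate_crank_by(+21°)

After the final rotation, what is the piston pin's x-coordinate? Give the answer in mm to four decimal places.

set_geometry: r = 30 mm, L = 287 mm, e = 1 mm; θ ← 0°
rotate_crank_by(-77°): θ ← 0° -77° = -77°
rotate_crank_by(+73°): θ ← -77° +73° = -4°
rotate_crank_by(-32°): θ ← -4° -32° = -36°
rotate_crank_by(-22°): θ ← -36° -22° = -58°
rotate_crank_by(+90°): θ ← -58° +90° = 32°
rotate_crank_by(+20°): θ ← 32° +20° = 52°
rotate_crank_by(+21°): θ ← 52° +21° = 73°
crank pin P = (r cos θ, r sin θ) = (8.771151, 28.689143)
h = r sin θ − e = 28.689143 − 1 = 27.689143
x = r cos θ + √(L² − h²) = 8.771151 + √(82369.0 − 766.6886) = 8.771151 + 285.661183 = 294.432334

294.4323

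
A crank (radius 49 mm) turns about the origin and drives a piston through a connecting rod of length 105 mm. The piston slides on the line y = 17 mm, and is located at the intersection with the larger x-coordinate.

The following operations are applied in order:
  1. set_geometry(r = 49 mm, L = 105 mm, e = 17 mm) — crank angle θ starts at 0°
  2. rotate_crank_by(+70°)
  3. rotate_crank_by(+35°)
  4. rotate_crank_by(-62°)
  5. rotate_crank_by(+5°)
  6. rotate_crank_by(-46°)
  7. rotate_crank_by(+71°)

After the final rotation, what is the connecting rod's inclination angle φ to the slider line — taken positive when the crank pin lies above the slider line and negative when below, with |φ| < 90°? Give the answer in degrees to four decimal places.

16.5212

set_geometry: r = 49 mm, L = 105 mm, e = 17 mm; θ ← 0°
rotate_crank_by(+70°): θ ← 0° +70° = 70°
rotate_crank_by(+35°): θ ← 70° +35° = 105°
rotate_crank_by(-62°): θ ← 105° -62° = 43°
rotate_crank_by(+5°): θ ← 43° +5° = 48°
rotate_crank_by(-46°): θ ← 48° -46° = 2°
rotate_crank_by(+71°): θ ← 2° +71° = 73°
crank pin P = (r cos θ, r sin θ) = (14.326214, 46.858933)
h = r sin θ − e = 46.858933 − 17 = 29.858933
sin φ = h / L = 29.858933 / 105 = 0.28437079
φ = arcsin(0.28437079) = 16.521241°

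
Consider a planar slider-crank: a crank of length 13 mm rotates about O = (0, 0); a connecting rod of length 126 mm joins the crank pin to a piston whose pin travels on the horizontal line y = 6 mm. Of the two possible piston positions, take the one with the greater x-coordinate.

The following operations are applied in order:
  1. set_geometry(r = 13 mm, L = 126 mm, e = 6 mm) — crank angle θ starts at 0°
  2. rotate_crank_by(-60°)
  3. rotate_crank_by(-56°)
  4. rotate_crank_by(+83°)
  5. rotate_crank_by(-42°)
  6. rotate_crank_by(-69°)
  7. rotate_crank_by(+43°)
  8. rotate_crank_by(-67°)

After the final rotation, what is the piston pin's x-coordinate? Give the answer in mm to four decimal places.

112.9832

set_geometry: r = 13 mm, L = 126 mm, e = 6 mm; θ ← 0°
rotate_crank_by(-60°): θ ← 0° -60° = -60°
rotate_crank_by(-56°): θ ← -60° -56° = -116°
rotate_crank_by(+83°): θ ← -116° +83° = -33°
rotate_crank_by(-42°): θ ← -33° -42° = -75°
rotate_crank_by(-69°): θ ← -75° -69° = -144°
rotate_crank_by(+43°): θ ← -144° +43° = -101°
rotate_crank_by(-67°): θ ← -101° -67° = -168°
crank pin P = (r cos θ, r sin θ) = (-12.715919, -2.702852)
h = r sin θ − e = -2.702852 − 6 = -8.702852
x = r cos θ + √(L² − h²) = -12.715919 + √(15876.0 − 75.7396) = -12.715919 + 125.699087 = 112.983168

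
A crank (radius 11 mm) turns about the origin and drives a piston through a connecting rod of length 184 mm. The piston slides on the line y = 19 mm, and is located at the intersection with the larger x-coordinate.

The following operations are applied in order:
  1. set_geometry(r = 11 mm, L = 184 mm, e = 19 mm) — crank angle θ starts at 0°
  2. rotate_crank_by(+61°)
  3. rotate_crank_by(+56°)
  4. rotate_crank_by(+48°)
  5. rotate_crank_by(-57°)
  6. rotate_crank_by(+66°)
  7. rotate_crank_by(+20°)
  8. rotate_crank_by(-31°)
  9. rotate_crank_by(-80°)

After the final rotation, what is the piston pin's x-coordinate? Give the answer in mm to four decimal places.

185.1630

set_geometry: r = 11 mm, L = 184 mm, e = 19 mm; θ ← 0°
rotate_crank_by(+61°): θ ← 0° +61° = 61°
rotate_crank_by(+56°): θ ← 61° +56° = 117°
rotate_crank_by(+48°): θ ← 117° +48° = 165°
rotate_crank_by(-57°): θ ← 165° -57° = 108°
rotate_crank_by(+66°): θ ← 108° +66° = 174°
rotate_crank_by(+20°): θ ← 174° +20° = 194°
rotate_crank_by(-31°): θ ← 194° -31° = 163°
rotate_crank_by(-80°): θ ← 163° -80° = 83°
crank pin P = (r cos θ, r sin θ) = (1.340563, 10.918008)
h = r sin θ − e = 10.918008 − 19 = -8.081992
x = r cos θ + √(L² − h²) = 1.340563 + √(33856.0 − 65.3186) = 1.340563 + 183.822418 = 185.162981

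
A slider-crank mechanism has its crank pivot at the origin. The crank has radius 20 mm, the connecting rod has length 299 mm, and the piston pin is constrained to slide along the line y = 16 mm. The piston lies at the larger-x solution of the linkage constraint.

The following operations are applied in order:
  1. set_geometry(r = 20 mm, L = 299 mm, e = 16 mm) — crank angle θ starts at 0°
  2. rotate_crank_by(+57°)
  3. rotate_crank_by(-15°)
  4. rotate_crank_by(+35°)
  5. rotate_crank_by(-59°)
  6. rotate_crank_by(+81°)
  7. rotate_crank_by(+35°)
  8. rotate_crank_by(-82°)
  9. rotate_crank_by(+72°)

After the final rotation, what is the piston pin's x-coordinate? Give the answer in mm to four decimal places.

287.8156

set_geometry: r = 20 mm, L = 299 mm, e = 16 mm; θ ← 0°
rotate_crank_by(+57°): θ ← 0° +57° = 57°
rotate_crank_by(-15°): θ ← 57° -15° = 42°
rotate_crank_by(+35°): θ ← 42° +35° = 77°
rotate_crank_by(-59°): θ ← 77° -59° = 18°
rotate_crank_by(+81°): θ ← 18° +81° = 99°
rotate_crank_by(+35°): θ ← 99° +35° = 134°
rotate_crank_by(-82°): θ ← 134° -82° = 52°
rotate_crank_by(+72°): θ ← 52° +72° = 124°
crank pin P = (r cos θ, r sin θ) = (-11.183858, 16.580751)
h = r sin θ − e = 16.580751 − 16 = 0.580751
x = r cos θ + √(L² − h²) = -11.183858 + √(89401.0 − 0.3373) = -11.183858 + 298.999436 = 287.815578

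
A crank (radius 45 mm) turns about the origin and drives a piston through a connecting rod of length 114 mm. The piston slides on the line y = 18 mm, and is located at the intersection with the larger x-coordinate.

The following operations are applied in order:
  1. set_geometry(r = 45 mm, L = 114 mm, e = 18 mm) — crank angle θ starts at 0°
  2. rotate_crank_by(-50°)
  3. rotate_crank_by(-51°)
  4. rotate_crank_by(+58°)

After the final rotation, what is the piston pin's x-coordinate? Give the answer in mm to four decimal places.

set_geometry: r = 45 mm, L = 114 mm, e = 18 mm; θ ← 0°
rotate_crank_by(-50°): θ ← 0° -50° = -50°
rotate_crank_by(-51°): θ ← -50° -51° = -101°
rotate_crank_by(+58°): θ ← -101° +58° = -43°
crank pin P = (r cos θ, r sin θ) = (32.910917, -30.689926)
h = r sin θ − e = -30.689926 − 18 = -48.689926
x = r cos θ + √(L² − h²) = 32.910917 + √(12996.0 − 2370.7089) = 32.910917 + 103.079053 = 135.989969

135.9900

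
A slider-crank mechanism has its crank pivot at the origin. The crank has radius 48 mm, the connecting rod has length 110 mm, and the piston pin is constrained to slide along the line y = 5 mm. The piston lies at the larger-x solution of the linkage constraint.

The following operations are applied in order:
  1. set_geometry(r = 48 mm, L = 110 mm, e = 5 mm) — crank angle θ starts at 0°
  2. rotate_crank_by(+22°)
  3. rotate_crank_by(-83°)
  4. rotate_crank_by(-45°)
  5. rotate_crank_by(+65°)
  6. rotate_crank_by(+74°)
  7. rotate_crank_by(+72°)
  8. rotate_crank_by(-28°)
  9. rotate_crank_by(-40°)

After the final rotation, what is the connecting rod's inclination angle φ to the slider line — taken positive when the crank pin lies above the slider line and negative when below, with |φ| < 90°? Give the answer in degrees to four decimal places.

12.5420

set_geometry: r = 48 mm, L = 110 mm, e = 5 mm; θ ← 0°
rotate_crank_by(+22°): θ ← 0° +22° = 22°
rotate_crank_by(-83°): θ ← 22° -83° = -61°
rotate_crank_by(-45°): θ ← -61° -45° = -106°
rotate_crank_by(+65°): θ ← -106° +65° = -41°
rotate_crank_by(+74°): θ ← -41° +74° = 33°
rotate_crank_by(+72°): θ ← 33° +72° = 105°
rotate_crank_by(-28°): θ ← 105° -28° = 77°
rotate_crank_by(-40°): θ ← 77° -40° = 37°
crank pin P = (r cos θ, r sin θ) = (38.334504, 28.887121)
h = r sin θ − e = 28.887121 − 5 = 23.887121
sin φ = h / L = 23.887121 / 110 = 0.21715565
φ = arcsin(0.21715565) = 12.542025°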